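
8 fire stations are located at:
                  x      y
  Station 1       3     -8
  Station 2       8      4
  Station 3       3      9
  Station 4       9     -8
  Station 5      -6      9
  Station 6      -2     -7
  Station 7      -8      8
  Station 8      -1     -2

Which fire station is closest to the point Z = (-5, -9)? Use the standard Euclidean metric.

Compare squared distances (the ordering matches that of the actual distances):
d²(Z, Station 1) = 64 + 1 = 65
d²(Z, Station 2) = 169 + 169 = 338
d²(Z, Station 3) = 64 + 324 = 388
d²(Z, Station 4) = 196 + 1 = 197
d²(Z, Station 5) = 1 + 324 = 325
d²(Z, Station 6) = 9 + 4 = 13
d²(Z, Station 7) = 9 + 289 = 298
d²(Z, Station 8) = 16 + 49 = 65
The smallest is to Station 6, so Z lies in the Voronoi region of Station 6.

Station 6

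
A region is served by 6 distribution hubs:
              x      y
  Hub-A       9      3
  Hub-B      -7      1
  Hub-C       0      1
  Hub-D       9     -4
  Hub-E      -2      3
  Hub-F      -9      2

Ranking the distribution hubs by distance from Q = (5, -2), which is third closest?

Compare squared distances (the ordering matches that of the actual distances):
d²(Q, Hub-A) = 16 + 25 = 41
d²(Q, Hub-B) = 144 + 9 = 153
d²(Q, Hub-C) = 25 + 9 = 34
d²(Q, Hub-D) = 16 + 4 = 20
d²(Q, Hub-E) = 49 + 25 = 74
d²(Q, Hub-F) = 196 + 16 = 212
Sorted ascending: Hub-D, Hub-C, Hub-A, Hub-E, … — the third-nearest is Hub-A.

Hub-A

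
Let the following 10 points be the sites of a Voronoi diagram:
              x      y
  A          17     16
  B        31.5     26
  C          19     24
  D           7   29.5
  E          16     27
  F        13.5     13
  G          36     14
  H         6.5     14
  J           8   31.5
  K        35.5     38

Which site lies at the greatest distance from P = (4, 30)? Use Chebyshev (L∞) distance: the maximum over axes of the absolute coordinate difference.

G

d(P,A) = max(13, 14) = 14
d(P,B) = max(27.5, 4) = 27.5
d(P,C) = max(15, 6) = 15
d(P,D) = max(3, 0.5) = 3
d(P,E) = max(12, 3) = 12
d(P,F) = max(9.5, 17) = 17
d(P,G) = max(32, 16) = 32
d(P,H) = max(2.5, 16) = 16
d(P,J) = max(4, 1.5) = 4
d(P,K) = max(31.5, 8) = 31.5
The largest is to G.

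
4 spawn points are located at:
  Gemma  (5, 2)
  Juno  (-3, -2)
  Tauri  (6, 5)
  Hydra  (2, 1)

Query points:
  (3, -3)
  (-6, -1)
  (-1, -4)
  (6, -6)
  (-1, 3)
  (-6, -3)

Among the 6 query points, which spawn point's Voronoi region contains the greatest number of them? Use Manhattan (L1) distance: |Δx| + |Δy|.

(3, -3) — d to each: Gemma:7, Juno:7, Tauri:11, Hydra:5 → nearest is Hydra
(-6, -1) — d to each: Gemma:14, Juno:4, Tauri:18, Hydra:10 → nearest is Juno
(-1, -4) — d to each: Gemma:12, Juno:4, Tauri:16, Hydra:8 → nearest is Juno
(6, -6) — d to each: Gemma:9, Juno:13, Tauri:11, Hydra:11 → nearest is Gemma
(-1, 3) — d to each: Gemma:7, Juno:7, Tauri:9, Hydra:5 → nearest is Hydra
(-6, -3) — d to each: Gemma:16, Juno:4, Tauri:20, Hydra:12 → nearest is Juno
Tally — Gemma:1, Juno:3, Hydra:2. Juno captures the most (3).

Juno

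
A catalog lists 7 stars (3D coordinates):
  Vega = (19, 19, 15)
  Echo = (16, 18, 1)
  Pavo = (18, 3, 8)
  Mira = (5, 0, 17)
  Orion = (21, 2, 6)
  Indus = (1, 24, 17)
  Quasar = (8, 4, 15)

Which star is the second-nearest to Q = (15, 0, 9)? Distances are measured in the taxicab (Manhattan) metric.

Orion

d(Q, Vega) = |15−19| + |0−19| + |9−15| = 4 + 19 + 6 = 29
d(Q, Echo) = |15−16| + |0−18| + |9−1| = 1 + 18 + 8 = 27
d(Q, Pavo) = |15−18| + |0−3| + |9−8| = 3 + 3 + 1 = 7
d(Q, Mira) = |15−5| + |0−0| + |9−17| = 10 + 0 + 8 = 18
d(Q, Orion) = |15−21| + |0−2| + |9−6| = 6 + 2 + 3 = 11
d(Q, Indus) = |15−1| + |0−24| + |9−17| = 14 + 24 + 8 = 46
d(Q, Quasar) = |15−8| + |0−4| + |9−15| = 7 + 4 + 6 = 17
Sorted ascending: Pavo, Orion, Quasar, … — the second-nearest is Orion.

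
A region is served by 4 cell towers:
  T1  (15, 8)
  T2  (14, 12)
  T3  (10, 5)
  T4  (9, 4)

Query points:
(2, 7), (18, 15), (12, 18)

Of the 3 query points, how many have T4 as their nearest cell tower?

(2, 7) — d² to each: T1:170, T2:169, T3:68, T4:58 → nearest is T4
(18, 15) — d² to each: T1:58, T2:25, T3:164, T4:202 → nearest is T2
(12, 18) — d² to each: T1:109, T2:40, T3:173, T4:205 → nearest is T2
1 of the 3 points has T4 as nearest.

1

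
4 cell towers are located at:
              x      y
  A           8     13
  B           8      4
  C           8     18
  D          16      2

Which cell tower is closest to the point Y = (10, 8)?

Since √ is increasing, it suffices to compare squared distances:
|YA|² = 4 + 25 = 29
|YB|² = 4 + 16 = 20
|YC|² = 4 + 100 = 104
|YD|² = 36 + 36 = 72
Minimum is at B.

B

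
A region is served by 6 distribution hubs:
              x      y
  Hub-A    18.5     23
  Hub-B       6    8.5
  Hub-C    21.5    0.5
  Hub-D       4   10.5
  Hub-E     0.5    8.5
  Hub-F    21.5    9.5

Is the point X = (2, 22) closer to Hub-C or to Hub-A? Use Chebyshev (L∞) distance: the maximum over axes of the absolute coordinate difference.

d(X, Hub-C) = max(19.5, 21.5) = 21.5
d(X, Hub-A) = max(16.5, 1) = 16.5
21.5 > 16.5, so Hub-A is closer.

Hub-A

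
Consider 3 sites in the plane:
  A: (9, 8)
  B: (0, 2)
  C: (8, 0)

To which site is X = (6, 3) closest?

Squared Euclidean distances:
|XA|² = 9 + 25 = 34
|XB|² = 36 + 1 = 37
|XC|² = 4 + 9 = 13
Minimum is at C.

C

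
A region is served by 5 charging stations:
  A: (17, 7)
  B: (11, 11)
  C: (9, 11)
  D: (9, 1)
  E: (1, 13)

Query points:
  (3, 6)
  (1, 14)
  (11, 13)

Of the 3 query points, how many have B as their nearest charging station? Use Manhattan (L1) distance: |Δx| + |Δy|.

1

(3, 6) — d to each: A:15, B:13, C:11, D:11, E:9 → nearest is E
(1, 14) — d to each: A:23, B:13, C:11, D:21, E:1 → nearest is E
(11, 13) — d to each: A:12, B:2, C:4, D:14, E:10 → nearest is B
1 of the 3 points has B as nearest.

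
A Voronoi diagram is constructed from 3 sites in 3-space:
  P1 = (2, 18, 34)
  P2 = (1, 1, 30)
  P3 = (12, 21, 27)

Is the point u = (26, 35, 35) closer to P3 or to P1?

Compare squared distances:
|uP3|² = (26−12)² + (35−21)² + (35−27)² = 196 + 196 + 64 = 456
|uP1|² = (26−2)² + (35−18)² + (35−34)² = 576 + 289 + 1 = 866
456 < 866, so P3 is closer.

P3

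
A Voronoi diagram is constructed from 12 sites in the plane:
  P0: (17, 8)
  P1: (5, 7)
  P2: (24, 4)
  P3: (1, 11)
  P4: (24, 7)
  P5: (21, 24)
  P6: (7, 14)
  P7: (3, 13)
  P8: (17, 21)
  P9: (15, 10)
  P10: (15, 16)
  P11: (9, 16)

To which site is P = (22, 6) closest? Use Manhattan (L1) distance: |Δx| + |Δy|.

d(P,P0) = |22−17| + |6−8| = 5 + 2 = 7
d(P,P1) = |22−5| + |6−7| = 17 + 1 = 18
d(P,P2) = |22−24| + |6−4| = 2 + 2 = 4
d(P,P3) = |22−1| + |6−11| = 21 + 5 = 26
d(P,P4) = |22−24| + |6−7| = 2 + 1 = 3
d(P,P5) = |22−21| + |6−24| = 1 + 18 = 19
d(P,P6) = |22−7| + |6−14| = 15 + 8 = 23
d(P,P7) = |22−3| + |6−13| = 19 + 7 = 26
d(P,P8) = |22−17| + |6−21| = 5 + 15 = 20
d(P,P9) = |22−15| + |6−10| = 7 + 4 = 11
d(P, P10) = |22−15| + |6−16| = 7 + 10 = 17
d(P, P11) = |22−9| + |6−16| = 13 + 10 = 23
P4 is nearest.

P4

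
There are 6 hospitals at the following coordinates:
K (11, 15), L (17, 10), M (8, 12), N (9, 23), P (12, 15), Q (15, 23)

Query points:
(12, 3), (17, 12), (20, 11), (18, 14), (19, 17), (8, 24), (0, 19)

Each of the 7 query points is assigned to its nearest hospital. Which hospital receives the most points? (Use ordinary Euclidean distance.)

L

(12, 3) — d² to each: K:145, L:74, M:97, N:409, P:144, Q:409 → nearest is L
(17, 12) — d² to each: K:45, L:4, M:81, N:185, P:34, Q:125 → nearest is L
(20, 11) — d² to each: K:97, L:10, M:145, N:265, P:80, Q:169 → nearest is L
(18, 14) — d² to each: K:50, L:17, M:104, N:162, P:37, Q:90 → nearest is L
(19, 17) — d² to each: K:68, L:53, M:146, N:136, P:53, Q:52 → nearest is Q
(8, 24) — d² to each: K:90, L:277, M:144, N:2, P:97, Q:50 → nearest is N
(0, 19) — d² to each: K:137, L:370, M:113, N:97, P:160, Q:241 → nearest is N
Tally — L:4, N:2, Q:1. L captures the most (4).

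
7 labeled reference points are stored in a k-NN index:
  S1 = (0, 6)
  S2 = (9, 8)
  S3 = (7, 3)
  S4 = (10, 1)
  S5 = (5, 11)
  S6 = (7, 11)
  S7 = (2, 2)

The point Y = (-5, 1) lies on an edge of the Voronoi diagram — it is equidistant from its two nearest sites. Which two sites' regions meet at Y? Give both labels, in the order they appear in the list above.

Squared distances from Y to each site:
|YS1|² = (-5−0)² + (1−6)² = 25 + 25 = 50
|YS2|² = (-5−9)² + (1−8)² = 196 + 49 = 245
|YS3|² = (-5−7)² + (1−3)² = 144 + 4 = 148
|YS4|² = (-5−10)² + (1−1)² = 225 + 0 = 225
|YS5|² = (-5−5)² + (1−11)² = 100 + 100 = 200
|YS6|² = (-5−7)² + (1−11)² = 144 + 100 = 244
|YS7|² = (-5−2)² + (1−2)² = 49 + 1 = 50
Y is equidistant from S1 and S7 (both at squared distance 50), and every other site is strictly farther — so Y lies on the S1–S7 Voronoi edge.

S1 and S7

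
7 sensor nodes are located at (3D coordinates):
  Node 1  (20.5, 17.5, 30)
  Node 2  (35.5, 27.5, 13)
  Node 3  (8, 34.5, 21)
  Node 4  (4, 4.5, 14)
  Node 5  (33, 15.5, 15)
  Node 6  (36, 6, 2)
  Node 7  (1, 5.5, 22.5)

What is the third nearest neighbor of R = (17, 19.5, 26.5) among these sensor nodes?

Squared Euclidean distances:
d²(R, Node 1) = (17−20.5)² + (19.5−17.5)² + (26.5−30)² = 12.25 + 4 + 12.25 = 28.5
d²(R, Node 2) = (17−35.5)² + (19.5−27.5)² + (26.5−13)² = 342.25 + 64 + 182.25 = 588.5
d²(R, Node 3) = (17−8)² + (19.5−34.5)² + (26.5−21)² = 81 + 225 + 30.25 = 336.25
d²(R, Node 4) = (17−4)² + (19.5−4.5)² + (26.5−14)² = 169 + 225 + 156.25 = 550.25
d²(R, Node 5) = (17−33)² + (19.5−15.5)² + (26.5−15)² = 256 + 16 + 132.25 = 404.25
d²(R, Node 6) = (17−36)² + (19.5−6)² + (26.5−2)² = 361 + 182.25 + 600.25 = 1143.5
d²(R, Node 7) = (17−1)² + (19.5−5.5)² + (26.5−22.5)² = 256 + 196 + 16 = 468
Sorted ascending: Node 1, Node 3, Node 5, Node 7, … — the third-nearest is Node 5.

Node 5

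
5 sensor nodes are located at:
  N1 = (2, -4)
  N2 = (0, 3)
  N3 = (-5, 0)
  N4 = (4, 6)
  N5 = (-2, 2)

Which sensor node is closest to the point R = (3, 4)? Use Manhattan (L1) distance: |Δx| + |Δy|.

d(R,N1) = 1 + 8 = 9
d(R,N2) = 3 + 1 = 4
d(R,N3) = 8 + 4 = 12
d(R,N4) = 1 + 2 = 3
d(R,N5) = 5 + 2 = 7
N4 is nearest.

N4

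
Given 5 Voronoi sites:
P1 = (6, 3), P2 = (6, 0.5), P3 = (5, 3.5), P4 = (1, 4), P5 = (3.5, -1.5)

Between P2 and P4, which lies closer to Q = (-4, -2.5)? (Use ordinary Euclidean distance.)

Compare squared distances:
|QP2|² = (-4−6)² + (-2.5−0.5)² = 100 + 9 = 109
|QP4|² = (-4−1)² + (-2.5−4)² = 25 + 42.25 = 67.25
109 > 67.25, so P4 is closer.

P4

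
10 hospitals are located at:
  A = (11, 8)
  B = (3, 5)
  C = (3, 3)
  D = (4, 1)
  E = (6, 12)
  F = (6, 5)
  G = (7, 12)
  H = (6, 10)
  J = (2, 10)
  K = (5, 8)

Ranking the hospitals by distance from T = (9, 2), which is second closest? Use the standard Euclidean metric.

Compare squared distances (the ordering matches that of the actual distances):
|TA|² = (9−11)² + (2−8)² = 4 + 36 = 40
|TB|² = (9−3)² + (2−5)² = 36 + 9 = 45
|TC|² = (9−3)² + (2−3)² = 36 + 1 = 37
|TD|² = (9−4)² + (2−1)² = 25 + 1 = 26
|TE|² = (9−6)² + (2−12)² = 9 + 100 = 109
|TF|² = (9−6)² + (2−5)² = 9 + 9 = 18
|TG|² = (9−7)² + (2−12)² = 4 + 100 = 104
|TH|² = (9−6)² + (2−10)² = 9 + 64 = 73
|TJ|² = (9−2)² + (2−10)² = 49 + 64 = 113
|TK|² = (9−5)² + (2−8)² = 16 + 36 = 52
Sorted ascending: F, D, C, … — the second-nearest is D.

D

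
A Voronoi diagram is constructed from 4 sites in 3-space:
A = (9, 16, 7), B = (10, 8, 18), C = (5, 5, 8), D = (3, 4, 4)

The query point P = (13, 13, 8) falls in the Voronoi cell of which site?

A

Squared Euclidean distances:
|PA|² = (13−9)² + (13−16)² + (8−7)² = 16 + 9 + 1 = 26
|PB|² = (13−10)² + (13−8)² + (8−18)² = 9 + 25 + 100 = 134
|PC|² = (13−5)² + (13−5)² + (8−8)² = 64 + 64 + 0 = 128
|PD|² = (13−3)² + (13−4)² + (8−4)² = 100 + 81 + 16 = 197
Minimum is at A.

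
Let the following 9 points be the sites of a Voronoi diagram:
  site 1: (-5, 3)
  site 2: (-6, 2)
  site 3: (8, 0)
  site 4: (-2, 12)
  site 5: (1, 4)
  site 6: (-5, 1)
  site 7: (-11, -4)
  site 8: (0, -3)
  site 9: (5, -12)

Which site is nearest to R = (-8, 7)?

site 1

Since √ is increasing, it suffices to compare squared distances:
d²(R, site 1) = (-8−(-5))² + (7−3)² = 9 + 16 = 25
d²(R, site 2) = (-8−(-6))² + (7−2)² = 4 + 25 = 29
d²(R, site 3) = (-8−8)² + (7−0)² = 256 + 49 = 305
d²(R, site 4) = (-8−(-2))² + (7−12)² = 36 + 25 = 61
d²(R, site 5) = (-8−1)² + (7−4)² = 81 + 9 = 90
d²(R, site 6) = (-8−(-5))² + (7−1)² = 9 + 36 = 45
d²(R, site 7) = (-8−(-11))² + (7−(-4))² = 9 + 121 = 130
d²(R, site 8) = (-8−0)² + (7−(-3))² = 64 + 100 = 164
d²(R, site 9) = (-8−5)² + (7−(-12))² = 169 + 361 = 530
Minimum is at site 1.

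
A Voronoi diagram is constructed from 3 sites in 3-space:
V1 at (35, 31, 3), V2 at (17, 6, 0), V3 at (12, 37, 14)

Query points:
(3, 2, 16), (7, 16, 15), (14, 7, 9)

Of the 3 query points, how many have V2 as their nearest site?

3

(3, 2, 16) — d² to each: V1:2034, V2:468, V3:1310 → nearest is V2
(7, 16, 15) — d² to each: V1:1153, V2:425, V3:467 → nearest is V2
(14, 7, 9) — d² to each: V1:1053, V2:91, V3:929 → nearest is V2
3 of the 3 points have V2 as nearest.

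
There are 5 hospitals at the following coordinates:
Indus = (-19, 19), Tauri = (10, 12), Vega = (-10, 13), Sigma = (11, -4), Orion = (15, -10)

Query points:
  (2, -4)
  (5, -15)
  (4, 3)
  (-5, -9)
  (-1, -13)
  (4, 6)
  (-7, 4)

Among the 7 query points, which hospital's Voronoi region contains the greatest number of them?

(2, -4) — d² to each: Indus:970, Tauri:320, Vega:433, Sigma:81, Orion:205 → nearest is Sigma
(5, -15) — d² to each: Indus:1732, Tauri:754, Vega:1009, Sigma:157, Orion:125 → nearest is Orion
(4, 3) — d² to each: Indus:785, Tauri:117, Vega:296, Sigma:98, Orion:290 → nearest is Sigma
(-5, -9) — d² to each: Indus:980, Tauri:666, Vega:509, Sigma:281, Orion:401 → nearest is Sigma
(-1, -13) — d² to each: Indus:1348, Tauri:746, Vega:757, Sigma:225, Orion:265 → nearest is Sigma
(4, 6) — d² to each: Indus:698, Tauri:72, Vega:245, Sigma:149, Orion:377 → nearest is Tauri
(-7, 4) — d² to each: Indus:369, Tauri:353, Vega:90, Sigma:388, Orion:680 → nearest is Vega
Tally — Tauri:1, Vega:1, Sigma:4, Orion:1. Sigma captures the most (4).

Sigma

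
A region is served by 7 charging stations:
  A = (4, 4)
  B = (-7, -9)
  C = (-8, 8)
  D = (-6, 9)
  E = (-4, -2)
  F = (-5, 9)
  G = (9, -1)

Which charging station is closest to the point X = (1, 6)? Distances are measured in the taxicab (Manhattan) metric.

A

d(X,A) = |1−4| + |6−4| = 3 + 2 = 5
d(X,B) = |1−(-7)| + |6−(-9)| = 8 + 15 = 23
d(X,C) = |1−(-8)| + |6−8| = 9 + 2 = 11
d(X,D) = |1−(-6)| + |6−9| = 7 + 3 = 10
d(X,E) = |1−(-4)| + |6−(-2)| = 5 + 8 = 13
d(X,F) = |1−(-5)| + |6−9| = 6 + 3 = 9
d(X,G) = |1−9| + |6−(-1)| = 8 + 7 = 15
The smallest is to A, so X lies in the Voronoi region of A.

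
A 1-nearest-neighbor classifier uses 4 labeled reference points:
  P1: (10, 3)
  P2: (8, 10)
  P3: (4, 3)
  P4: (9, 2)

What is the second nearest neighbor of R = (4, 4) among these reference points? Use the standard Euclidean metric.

Squared Euclidean distances:
|RP1|² = (4−10)² + (4−3)² = 36 + 1 = 37
|RP2|² = (4−8)² + (4−10)² = 16 + 36 = 52
|RP3|² = (4−4)² + (4−3)² = 0 + 1 = 1
|RP4|² = (4−9)² + (4−2)² = 25 + 4 = 29
Sorted ascending: P3, P4, P1, … — the second-nearest is P4.

P4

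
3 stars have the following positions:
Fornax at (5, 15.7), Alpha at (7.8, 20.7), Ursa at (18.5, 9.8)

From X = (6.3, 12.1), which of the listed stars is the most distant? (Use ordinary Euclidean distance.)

Ursa

Compare squared distances (the ordering matches that of the actual distances):
d²(X, Fornax) = (6.3−5)² + (12.1−15.7)² = 1.69 + 12.96 = 14.65
d²(X, Alpha) = (6.3−7.8)² + (12.1−20.7)² = 2.25 + 73.96 = 76.21
d²(X, Ursa) = (6.3−18.5)² + (12.1−9.8)² = 148.84 + 5.29 = 154.13
The largest is to Ursa.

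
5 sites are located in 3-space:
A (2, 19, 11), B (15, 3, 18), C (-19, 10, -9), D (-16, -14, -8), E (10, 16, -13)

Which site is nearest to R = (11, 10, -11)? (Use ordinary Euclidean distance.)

Since √ is increasing, it suffices to compare squared distances:
|RA|² = (11−2)² + (10−19)² + (-11−11)² = 81 + 81 + 484 = 646
|RB|² = (11−15)² + (10−3)² + (-11−18)² = 16 + 49 + 841 = 906
|RC|² = (11−(-19))² + (10−10)² + (-11−(-9))² = 900 + 0 + 4 = 904
|RD|² = (11−(-16))² + (10−(-14))² + (-11−(-8))² = 729 + 576 + 9 = 1314
|RE|² = (11−10)² + (10−16)² + (-11−(-13))² = 1 + 36 + 4 = 41
The smallest is to E, so R lies in the Voronoi region of E.

E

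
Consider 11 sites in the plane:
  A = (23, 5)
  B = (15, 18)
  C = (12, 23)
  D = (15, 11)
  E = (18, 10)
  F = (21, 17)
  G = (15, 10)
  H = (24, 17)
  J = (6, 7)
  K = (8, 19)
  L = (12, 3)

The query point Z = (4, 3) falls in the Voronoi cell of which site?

J

Since √ is increasing, it suffices to compare squared distances:
|ZA|² = 361 + 4 = 365
|ZB|² = 121 + 225 = 346
|ZC|² = 64 + 400 = 464
|ZD|² = 121 + 64 = 185
|ZE|² = 196 + 49 = 245
|ZF|² = 289 + 196 = 485
|ZG|² = 121 + 49 = 170
|ZH|² = 400 + 196 = 596
|ZJ|² = 4 + 16 = 20
|ZK|² = 16 + 256 = 272
|ZL|² = 64 + 0 = 64
J is nearest.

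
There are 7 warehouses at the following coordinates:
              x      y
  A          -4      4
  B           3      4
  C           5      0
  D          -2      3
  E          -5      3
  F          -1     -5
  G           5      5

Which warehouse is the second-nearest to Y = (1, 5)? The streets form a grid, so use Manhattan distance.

d(Y,A) = |1−(-4)| + |5−4| = 5 + 1 = 6
d(Y,B) = |1−3| + |5−4| = 2 + 1 = 3
d(Y,C) = |1−5| + |5−0| = 4 + 5 = 9
d(Y,D) = |1−(-2)| + |5−3| = 3 + 2 = 5
d(Y,E) = |1−(-5)| + |5−3| = 6 + 2 = 8
d(Y,F) = |1−(-1)| + |5−(-5)| = 2 + 10 = 12
d(Y,G) = |1−5| + |5−5| = 4 + 0 = 4
Sorted ascending: B, G, D, … — the second-nearest is G.

G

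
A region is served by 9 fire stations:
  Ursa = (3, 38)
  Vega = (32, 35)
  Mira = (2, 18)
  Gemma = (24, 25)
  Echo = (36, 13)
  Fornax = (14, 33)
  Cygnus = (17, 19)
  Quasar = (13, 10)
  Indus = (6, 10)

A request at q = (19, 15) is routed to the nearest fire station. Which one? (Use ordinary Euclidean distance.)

Cygnus

Squared Euclidean distances:
d²(q, Ursa) = (19−3)² + (15−38)² = 256 + 529 = 785
d²(q, Vega) = (19−32)² + (15−35)² = 169 + 400 = 569
d²(q, Mira) = (19−2)² + (15−18)² = 289 + 9 = 298
d²(q, Gemma) = (19−24)² + (15−25)² = 25 + 100 = 125
d²(q, Echo) = (19−36)² + (15−13)² = 289 + 4 = 293
d²(q, Fornax) = (19−14)² + (15−33)² = 25 + 324 = 349
d²(q, Cygnus) = (19−17)² + (15−19)² = 4 + 16 = 20
d²(q, Quasar) = (19−13)² + (15−10)² = 36 + 25 = 61
d²(q, Indus) = (19−6)² + (15−10)² = 169 + 25 = 194
Cygnus is nearest.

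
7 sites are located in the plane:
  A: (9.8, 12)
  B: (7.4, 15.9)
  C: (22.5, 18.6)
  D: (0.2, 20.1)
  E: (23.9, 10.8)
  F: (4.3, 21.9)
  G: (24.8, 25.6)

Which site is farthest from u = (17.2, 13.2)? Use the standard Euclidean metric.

Squared Euclidean distances:
|uA|² = (17.2−9.8)² + (13.2−12)² = 54.76 + 1.44 = 56.2
|uB|² = (17.2−7.4)² + (13.2−15.9)² = 96.04 + 7.29 = 103.33
|uC|² = (17.2−22.5)² + (13.2−18.6)² = 28.09 + 29.16 = 57.25
|uD|² = (17.2−0.2)² + (13.2−20.1)² = 289 + 47.61 = 336.61
|uE|² = (17.2−23.9)² + (13.2−10.8)² = 44.89 + 5.76 = 50.65
|uF|² = (17.2−4.3)² + (13.2−21.9)² = 166.41 + 75.69 = 242.1
|uG|² = (17.2−24.8)² + (13.2−25.6)² = 57.76 + 153.76 = 211.52
The largest is to D.

D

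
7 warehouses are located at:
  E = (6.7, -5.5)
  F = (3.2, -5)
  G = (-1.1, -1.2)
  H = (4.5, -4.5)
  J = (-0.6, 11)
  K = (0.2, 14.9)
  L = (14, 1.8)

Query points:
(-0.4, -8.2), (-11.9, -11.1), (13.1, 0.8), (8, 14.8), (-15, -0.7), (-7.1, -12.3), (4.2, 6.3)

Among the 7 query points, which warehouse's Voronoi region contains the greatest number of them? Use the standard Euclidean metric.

(-0.4, -8.2) — d² to each: E:57.7, F:23.2, G:49.49, H:37.7, J:368.68, K:533.97, L:307.36 → nearest is F
(-11.9, -11.1) — d² to each: E:377.32, F:265.22, G:214.65, H:312.52, J:616.1, K:822.41, L:837.22 → nearest is G
(13.1, 0.8) — d² to each: E:80.65, F:131.65, G:205.64, H:102.05, J:291.73, K:365.22, L:1.81 → nearest is L
(8, 14.8) — d² to each: E:413.78, F:415.08, G:338.81, H:384.74, J:88.4, K:60.85, L:205 → nearest is K
(-15, -0.7) — d² to each: E:493.93, F:349.73, G:193.46, H:394.69, J:344.25, K:474.4, L:847.25 → nearest is G
(-7.1, -12.3) — d² to each: E:236.68, F:159.38, G:159.21, H:195.4, J:585.14, K:793.13, L:644.02 → nearest is G
(4.2, 6.3) — d² to each: E:145.49, F:128.69, G:84.34, H:116.73, J:45.13, K:89.96, L:116.29 → nearest is J
Tally — F:1, G:3, J:1, K:1, L:1. G captures the most (3).

G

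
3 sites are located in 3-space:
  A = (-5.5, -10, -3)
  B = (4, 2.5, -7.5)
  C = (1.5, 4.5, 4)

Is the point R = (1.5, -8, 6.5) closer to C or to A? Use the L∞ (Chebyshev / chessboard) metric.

A

d(R,C) = max(0, 12.5, 2.5) = 12.5
d(R,A) = max(7, 2, 9.5) = 9.5
12.5 > 9.5, so A is closer.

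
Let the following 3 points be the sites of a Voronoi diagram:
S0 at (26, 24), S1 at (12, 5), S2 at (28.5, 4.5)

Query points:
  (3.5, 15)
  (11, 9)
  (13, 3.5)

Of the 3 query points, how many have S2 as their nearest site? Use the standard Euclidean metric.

0

(3.5, 15) — d² to each: S0:587.25, S1:172.25, S2:735.25 → nearest is S1
(11, 9) — d² to each: S0:450, S1:17, S2:326.5 → nearest is S1
(13, 3.5) — d² to each: S0:589.25, S1:3.25, S2:241.25 → nearest is S1
0 of the 3 points have S2 as nearest.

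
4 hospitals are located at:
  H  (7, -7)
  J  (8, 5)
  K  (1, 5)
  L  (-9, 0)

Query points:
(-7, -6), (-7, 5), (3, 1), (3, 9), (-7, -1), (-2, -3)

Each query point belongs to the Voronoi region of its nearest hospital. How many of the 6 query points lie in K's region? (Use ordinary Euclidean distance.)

(-7, -6) — d² to each: H:197, J:346, K:185, L:40 → nearest is L
(-7, 5) — d² to each: H:340, J:225, K:64, L:29 → nearest is L
(3, 1) — d² to each: H:80, J:41, K:20, L:145 → nearest is K
(3, 9) — d² to each: H:272, J:41, K:20, L:225 → nearest is K
(-7, -1) — d² to each: H:232, J:261, K:100, L:5 → nearest is L
(-2, -3) — d² to each: H:97, J:164, K:73, L:58 → nearest is L
2 of the 6 points have K as nearest.

2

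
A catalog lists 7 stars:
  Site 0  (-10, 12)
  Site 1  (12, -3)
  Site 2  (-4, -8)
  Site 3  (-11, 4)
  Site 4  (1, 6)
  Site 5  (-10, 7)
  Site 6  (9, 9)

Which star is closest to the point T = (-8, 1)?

Site 3

Compare squared distances (the ordering matches that of the actual distances):
d²(T, Site 0) = (-8−(-10))² + (1−12)² = 4 + 121 = 125
d²(T, Site 1) = (-8−12)² + (1−(-3))² = 400 + 16 = 416
d²(T, Site 2) = (-8−(-4))² + (1−(-8))² = 16 + 81 = 97
d²(T, Site 3) = (-8−(-11))² + (1−4)² = 9 + 9 = 18
d²(T, Site 4) = (-8−1)² + (1−6)² = 81 + 25 = 106
d²(T, Site 5) = (-8−(-10))² + (1−7)² = 4 + 36 = 40
d²(T, Site 6) = (-8−9)² + (1−9)² = 289 + 64 = 353
Minimum is at Site 3.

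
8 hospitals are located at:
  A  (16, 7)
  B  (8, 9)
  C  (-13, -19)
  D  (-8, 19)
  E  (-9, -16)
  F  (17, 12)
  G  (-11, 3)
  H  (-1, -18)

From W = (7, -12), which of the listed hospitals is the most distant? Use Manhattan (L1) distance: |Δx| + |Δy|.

d(W,A) = |7−16| + |-12−7| = 9 + 19 = 28
d(W,B) = |7−8| + |-12−9| = 1 + 21 = 22
d(W,C) = |7−(-13)| + |-12−(-19)| = 20 + 7 = 27
d(W,D) = |7−(-8)| + |-12−19| = 15 + 31 = 46
d(W,E) = |7−(-9)| + |-12−(-16)| = 16 + 4 = 20
d(W,F) = |7−17| + |-12−12| = 10 + 24 = 34
d(W,G) = |7−(-11)| + |-12−3| = 18 + 15 = 33
d(W,H) = |7−(-1)| + |-12−(-18)| = 8 + 6 = 14
The largest is to D.

D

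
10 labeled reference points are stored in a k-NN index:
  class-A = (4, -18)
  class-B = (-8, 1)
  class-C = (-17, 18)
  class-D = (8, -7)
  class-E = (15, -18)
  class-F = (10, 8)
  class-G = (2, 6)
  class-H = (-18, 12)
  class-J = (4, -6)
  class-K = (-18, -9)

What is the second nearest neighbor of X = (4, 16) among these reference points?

class-G

Since √ is increasing, it suffices to compare squared distances:
d²(X, class-A) = (4−4)² + (16−(-18))² = 0 + 1156 = 1156
d²(X, class-B) = (4−(-8))² + (16−1)² = 144 + 225 = 369
d²(X, class-C) = (4−(-17))² + (16−18)² = 441 + 4 = 445
d²(X, class-D) = (4−8)² + (16−(-7))² = 16 + 529 = 545
d²(X, class-E) = (4−15)² + (16−(-18))² = 121 + 1156 = 1277
d²(X, class-F) = (4−10)² + (16−8)² = 36 + 64 = 100
d²(X, class-G) = (4−2)² + (16−6)² = 4 + 100 = 104
d²(X, class-H) = (4−(-18))² + (16−12)² = 484 + 16 = 500
d²(X, class-J) = (4−4)² + (16−(-6))² = 0 + 484 = 484
d²(X, class-K) = (4−(-18))² + (16−(-9))² = 484 + 625 = 1109
Sorted ascending: class-F, class-G, class-B, … — the second-nearest is class-G.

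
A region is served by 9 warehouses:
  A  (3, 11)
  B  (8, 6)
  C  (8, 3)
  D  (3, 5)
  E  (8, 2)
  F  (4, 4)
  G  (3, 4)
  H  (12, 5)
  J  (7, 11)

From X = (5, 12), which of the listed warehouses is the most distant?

Squared Euclidean distances:
|XA|² = (5−3)² + (12−11)² = 4 + 1 = 5
|XB|² = (5−8)² + (12−6)² = 9 + 36 = 45
|XC|² = (5−8)² + (12−3)² = 9 + 81 = 90
|XD|² = (5−3)² + (12−5)² = 4 + 49 = 53
|XE|² = (5−8)² + (12−2)² = 9 + 100 = 109
|XF|² = (5−4)² + (12−4)² = 1 + 64 = 65
|XG|² = (5−3)² + (12−4)² = 4 + 64 = 68
|XH|² = (5−12)² + (12−5)² = 49 + 49 = 98
|XJ|² = (5−7)² + (12−11)² = 4 + 1 = 5
The largest is to E.

E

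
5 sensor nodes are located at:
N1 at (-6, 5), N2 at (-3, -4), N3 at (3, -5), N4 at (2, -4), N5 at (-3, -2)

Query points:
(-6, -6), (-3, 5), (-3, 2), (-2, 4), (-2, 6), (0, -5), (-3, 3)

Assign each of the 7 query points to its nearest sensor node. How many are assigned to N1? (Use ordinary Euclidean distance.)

(-6, -6) — d² to each: N1:121, N2:13, N3:82, N4:68, N5:25 → nearest is N2
(-3, 5) — d² to each: N1:9, N2:81, N3:136, N4:106, N5:49 → nearest is N1
(-3, 2) — d² to each: N1:18, N2:36, N3:85, N4:61, N5:16 → nearest is N5
(-2, 4) — d² to each: N1:17, N2:65, N3:106, N4:80, N5:37 → nearest is N1
(-2, 6) — d² to each: N1:17, N2:101, N3:146, N4:116, N5:65 → nearest is N1
(0, -5) — d² to each: N1:136, N2:10, N3:9, N4:5, N5:18 → nearest is N4
(-3, 3) — d² to each: N1:13, N2:49, N3:100, N4:74, N5:25 → nearest is N1
4 of the 7 points have N1 as nearest.

4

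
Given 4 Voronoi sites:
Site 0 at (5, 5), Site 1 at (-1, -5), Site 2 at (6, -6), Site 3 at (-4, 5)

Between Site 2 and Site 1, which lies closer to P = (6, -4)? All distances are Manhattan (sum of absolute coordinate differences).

d(P, Site 2) = |6−6| + |-4−(-6)| = 0 + 2 = 2
d(P, Site 1) = |6−(-1)| + |-4−(-5)| = 7 + 1 = 8
2 < 8, so Site 2 is closer.

Site 2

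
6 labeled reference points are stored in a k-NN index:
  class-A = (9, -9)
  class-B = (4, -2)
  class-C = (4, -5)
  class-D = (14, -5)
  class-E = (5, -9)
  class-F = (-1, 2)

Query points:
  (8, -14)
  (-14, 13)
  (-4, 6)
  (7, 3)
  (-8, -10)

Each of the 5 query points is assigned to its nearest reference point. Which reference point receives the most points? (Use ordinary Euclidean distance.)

(8, -14) — d² to each: class-A:26, class-B:160, class-C:97, class-D:117, class-E:34, class-F:337 → nearest is class-A
(-14, 13) — d² to each: class-A:1013, class-B:549, class-C:648, class-D:1108, class-E:845, class-F:290 → nearest is class-F
(-4, 6) — d² to each: class-A:394, class-B:128, class-C:185, class-D:445, class-E:306, class-F:25 → nearest is class-F
(7, 3) — d² to each: class-A:148, class-B:34, class-C:73, class-D:113, class-E:148, class-F:65 → nearest is class-B
(-8, -10) — d² to each: class-A:290, class-B:208, class-C:169, class-D:509, class-E:170, class-F:193 → nearest is class-C
Tally — class-A:1, class-B:1, class-C:1, class-F:2. class-F captures the most (2).

class-F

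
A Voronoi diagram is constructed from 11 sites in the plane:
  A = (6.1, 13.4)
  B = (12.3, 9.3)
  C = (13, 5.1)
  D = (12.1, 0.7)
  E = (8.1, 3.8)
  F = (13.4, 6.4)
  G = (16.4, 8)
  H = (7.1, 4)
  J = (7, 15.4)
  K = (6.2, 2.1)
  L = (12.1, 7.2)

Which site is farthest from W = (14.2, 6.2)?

Squared Euclidean distances:
|WA|² = 65.61 + 51.84 = 117.45
|WB|² = 3.61 + 9.61 = 13.22
|WC|² = 1.44 + 1.21 = 2.65
|WD|² = 4.41 + 30.25 = 34.66
|WE|² = 37.21 + 5.76 = 42.97
|WF|² = 0.64 + 0.04 = 0.68
|WG|² = 4.84 + 3.24 = 8.08
|WH|² = 50.41 + 4.84 = 55.25
|WJ|² = 51.84 + 84.64 = 136.48
|WK|² = 64 + 16.81 = 80.81
|WL|² = 4.41 + 1 = 5.41
The largest is to J.

J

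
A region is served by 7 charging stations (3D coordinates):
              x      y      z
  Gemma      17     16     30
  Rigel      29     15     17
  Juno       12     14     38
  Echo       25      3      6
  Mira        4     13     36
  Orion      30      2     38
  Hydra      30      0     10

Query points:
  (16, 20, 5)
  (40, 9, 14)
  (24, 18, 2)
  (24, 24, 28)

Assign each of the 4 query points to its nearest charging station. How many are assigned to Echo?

1

(16, 20, 5) — d² to each: Gemma:642, Rigel:338, Juno:1141, Echo:371, Mira:1154, Orion:1609, Hydra:621 → nearest is Rigel
(40, 9, 14) — d² to each: Gemma:834, Rigel:166, Juno:1385, Echo:325, Mira:1796, Orion:725, Hydra:197 → nearest is Rigel
(24, 18, 2) — d² to each: Gemma:837, Rigel:259, Juno:1456, Echo:242, Mira:1581, Orion:1588, Hydra:424 → nearest is Echo
(24, 24, 28) — d² to each: Gemma:117, Rigel:227, Juno:344, Echo:926, Mira:585, Orion:620, Hydra:936 → nearest is Gemma
1 of the 4 points has Echo as nearest.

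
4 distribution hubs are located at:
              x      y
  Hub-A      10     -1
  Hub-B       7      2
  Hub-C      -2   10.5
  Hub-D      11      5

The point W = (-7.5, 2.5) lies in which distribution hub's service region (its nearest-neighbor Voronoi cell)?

Squared Euclidean distances:
d²(W, Hub-A) = (-7.5−10)² + (2.5−(-1))² = 306.25 + 12.25 = 318.5
d²(W, Hub-B) = (-7.5−7)² + (2.5−2)² = 210.25 + 0.25 = 210.5
d²(W, Hub-C) = (-7.5−(-2))² + (2.5−10.5)² = 30.25 + 64 = 94.25
d²(W, Hub-D) = (-7.5−11)² + (2.5−5)² = 342.25 + 6.25 = 348.5
Hub-C is nearest.

Hub-C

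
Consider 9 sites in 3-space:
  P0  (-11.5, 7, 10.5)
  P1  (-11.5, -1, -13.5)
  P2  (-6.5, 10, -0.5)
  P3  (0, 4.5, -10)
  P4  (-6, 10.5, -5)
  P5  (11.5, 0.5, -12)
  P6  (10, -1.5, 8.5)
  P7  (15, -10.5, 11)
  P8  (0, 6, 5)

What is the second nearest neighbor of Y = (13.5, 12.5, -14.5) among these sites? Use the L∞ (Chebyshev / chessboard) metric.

P3

d(Y,P0) = max(25, 5.5, 25) = 25
d(Y,P1) = max(25, 13.5, 1) = 25
d(Y,P2) = max(20, 2.5, 14) = 20
d(Y,P3) = max(13.5, 8, 4.5) = 13.5
d(Y,P4) = max(19.5, 2, 9.5) = 19.5
d(Y,P5) = max(2, 12, 2.5) = 12
d(Y,P6) = max(3.5, 14, 23) = 23
d(Y,P7) = max(1.5, 23, 25.5) = 25.5
d(Y,P8) = max(13.5, 6.5, 19.5) = 19.5
Sorted ascending: P5, P3, P4, … — the second-nearest is P3.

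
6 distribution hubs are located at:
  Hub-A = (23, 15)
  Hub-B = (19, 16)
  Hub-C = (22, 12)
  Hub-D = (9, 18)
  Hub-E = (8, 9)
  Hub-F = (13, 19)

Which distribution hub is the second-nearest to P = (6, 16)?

Squared Euclidean distances:
d²(P, Hub-A) = (6−23)² + (16−15)² = 289 + 1 = 290
d²(P, Hub-B) = (6−19)² + (16−16)² = 169 + 0 = 169
d²(P, Hub-C) = (6−22)² + (16−12)² = 256 + 16 = 272
d²(P, Hub-D) = (6−9)² + (16−18)² = 9 + 4 = 13
d²(P, Hub-E) = (6−8)² + (16−9)² = 4 + 49 = 53
d²(P, Hub-F) = (6−13)² + (16−19)² = 49 + 9 = 58
Sorted ascending: Hub-D, Hub-E, Hub-F, … — the second-nearest is Hub-E.

Hub-E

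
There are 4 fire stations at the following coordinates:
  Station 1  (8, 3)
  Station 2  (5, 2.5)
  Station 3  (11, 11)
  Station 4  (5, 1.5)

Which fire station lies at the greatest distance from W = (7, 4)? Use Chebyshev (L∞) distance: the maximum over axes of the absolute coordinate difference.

Station 3

d(W, Station 1) = max(1, 1) = 1
d(W, Station 2) = max(2, 1.5) = 2
d(W, Station 3) = max(4, 7) = 7
d(W, Station 4) = max(2, 2.5) = 2.5
The largest is to Station 3.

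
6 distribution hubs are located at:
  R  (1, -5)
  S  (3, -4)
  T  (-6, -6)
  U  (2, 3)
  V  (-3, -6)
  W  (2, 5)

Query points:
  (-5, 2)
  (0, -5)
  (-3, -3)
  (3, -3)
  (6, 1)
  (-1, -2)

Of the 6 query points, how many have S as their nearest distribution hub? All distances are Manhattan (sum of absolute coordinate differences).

(-5, 2) — d to each: R:13, S:14, T:9, U:8, V:10, W:10 → nearest is U
(0, -5) — d to each: R:1, S:4, T:7, U:10, V:4, W:12 → nearest is R
(-3, -3) — d to each: R:6, S:7, T:6, U:11, V:3, W:13 → nearest is V
(3, -3) — d to each: R:4, S:1, T:12, U:7, V:9, W:9 → nearest is S
(6, 1) — d to each: R:11, S:8, T:19, U:6, V:16, W:8 → nearest is U
(-1, -2) — d to each: R:5, S:6, T:9, U:8, V:6, W:10 → nearest is R
1 of the 6 points has S as nearest.

1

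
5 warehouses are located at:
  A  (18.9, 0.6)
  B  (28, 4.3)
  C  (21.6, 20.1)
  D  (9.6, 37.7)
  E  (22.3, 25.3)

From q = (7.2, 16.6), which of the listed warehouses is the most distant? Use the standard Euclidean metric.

Since √ is increasing, it suffices to compare squared distances:
|qA|² = (7.2−18.9)² + (16.6−0.6)² = 136.89 + 256 = 392.89
|qB|² = (7.2−28)² + (16.6−4.3)² = 432.64 + 151.29 = 583.93
|qC|² = (7.2−21.6)² + (16.6−20.1)² = 207.36 + 12.25 = 219.61
|qD|² = (7.2−9.6)² + (16.6−37.7)² = 5.76 + 445.21 = 450.97
|qE|² = (7.2−22.3)² + (16.6−25.3)² = 228.01 + 75.69 = 303.7
The largest is to B.

B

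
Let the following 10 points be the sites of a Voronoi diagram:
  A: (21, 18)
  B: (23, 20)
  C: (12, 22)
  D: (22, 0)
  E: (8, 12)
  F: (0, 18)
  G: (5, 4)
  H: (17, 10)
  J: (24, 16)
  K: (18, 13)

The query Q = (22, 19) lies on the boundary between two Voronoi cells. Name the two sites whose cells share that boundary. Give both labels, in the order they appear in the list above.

A and B

Squared distances from Q to each site:
|QA|² = 1 + 1 = 2
|QB|² = 1 + 1 = 2
|QC|² = 100 + 9 = 109
|QD|² = 0 + 361 = 361
|QE|² = 196 + 49 = 245
|QF|² = 484 + 1 = 485
|QG|² = 289 + 225 = 514
|QH|² = 25 + 81 = 106
|QJ|² = 4 + 9 = 13
|QK|² = 16 + 36 = 52
Q is equidistant from A and B (both at squared distance 2), and every other site is strictly farther — so Q lies on the A–B Voronoi edge.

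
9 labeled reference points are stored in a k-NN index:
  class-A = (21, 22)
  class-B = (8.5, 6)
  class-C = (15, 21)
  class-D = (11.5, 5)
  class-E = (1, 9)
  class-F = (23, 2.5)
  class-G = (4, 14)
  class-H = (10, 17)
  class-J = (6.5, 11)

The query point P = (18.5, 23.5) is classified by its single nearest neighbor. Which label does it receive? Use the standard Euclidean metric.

Since √ is increasing, it suffices to compare squared distances:
d²(P, class-A) = (18.5−21)² + (23.5−22)² = 6.25 + 2.25 = 8.5
d²(P, class-B) = (18.5−8.5)² + (23.5−6)² = 100 + 306.25 = 406.25
d²(P, class-C) = (18.5−15)² + (23.5−21)² = 12.25 + 6.25 = 18.5
d²(P, class-D) = (18.5−11.5)² + (23.5−5)² = 49 + 342.25 = 391.25
d²(P, class-E) = (18.5−1)² + (23.5−9)² = 306.25 + 210.25 = 516.5
d²(P, class-F) = (18.5−23)² + (23.5−2.5)² = 20.25 + 441 = 461.25
d²(P, class-G) = (18.5−4)² + (23.5−14)² = 210.25 + 90.25 = 300.5
d²(P, class-H) = (18.5−10)² + (23.5−17)² = 72.25 + 42.25 = 114.5
d²(P, class-J) = (18.5−6.5)² + (23.5−11)² = 144 + 156.25 = 300.25
The smallest is to class-A, so P lies in the Voronoi region of class-A.

class-A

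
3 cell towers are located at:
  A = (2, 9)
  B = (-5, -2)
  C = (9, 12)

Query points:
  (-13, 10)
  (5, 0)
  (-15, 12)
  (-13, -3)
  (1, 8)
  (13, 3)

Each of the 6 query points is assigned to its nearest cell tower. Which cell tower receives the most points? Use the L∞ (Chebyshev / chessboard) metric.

B

(-13, 10) — d to each: A:15, B:12, C:22 → nearest is B
(5, 0) — d to each: A:9, B:10, C:12 → nearest is A
(-15, 12) — d to each: A:17, B:14, C:24 → nearest is B
(-13, -3) — d to each: A:15, B:8, C:22 → nearest is B
(1, 8) — d to each: A:1, B:10, C:8 → nearest is A
(13, 3) — d to each: A:11, B:18, C:9 → nearest is C
Tally — A:2, B:3, C:1. B captures the most (3).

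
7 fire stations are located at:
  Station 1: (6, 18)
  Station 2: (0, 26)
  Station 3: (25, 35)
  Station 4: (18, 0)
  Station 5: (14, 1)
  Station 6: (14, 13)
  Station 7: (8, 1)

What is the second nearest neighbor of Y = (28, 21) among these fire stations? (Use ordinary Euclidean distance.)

Squared Euclidean distances:
d²(Y, Station 1) = (28−6)² + (21−18)² = 484 + 9 = 493
d²(Y, Station 2) = (28−0)² + (21−26)² = 784 + 25 = 809
d²(Y, Station 3) = (28−25)² + (21−35)² = 9 + 196 = 205
d²(Y, Station 4) = (28−18)² + (21−0)² = 100 + 441 = 541
d²(Y, Station 5) = (28−14)² + (21−1)² = 196 + 400 = 596
d²(Y, Station 6) = (28−14)² + (21−13)² = 196 + 64 = 260
d²(Y, Station 7) = (28−8)² + (21−1)² = 400 + 400 = 800
Sorted ascending: Station 3, Station 6, Station 1, … — the second-nearest is Station 6.

Station 6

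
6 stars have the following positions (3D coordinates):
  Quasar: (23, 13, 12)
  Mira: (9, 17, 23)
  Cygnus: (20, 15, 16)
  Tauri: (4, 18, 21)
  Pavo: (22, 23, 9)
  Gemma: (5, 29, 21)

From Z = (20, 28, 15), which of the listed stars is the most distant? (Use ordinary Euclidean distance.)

Tauri

Compare squared distances (the ordering matches that of the actual distances):
d²(Z, Quasar) = 9 + 225 + 9 = 243
d²(Z, Mira) = 121 + 121 + 64 = 306
d²(Z, Cygnus) = 0 + 169 + 1 = 170
d²(Z, Tauri) = 256 + 100 + 36 = 392
d²(Z, Pavo) = 4 + 25 + 36 = 65
d²(Z, Gemma) = 225 + 1 + 36 = 262
The largest is to Tauri.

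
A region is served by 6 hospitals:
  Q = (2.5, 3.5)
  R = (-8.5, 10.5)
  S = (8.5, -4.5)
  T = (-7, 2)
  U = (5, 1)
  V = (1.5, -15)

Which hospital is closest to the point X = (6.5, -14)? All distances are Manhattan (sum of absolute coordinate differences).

d(X,Q) = 4 + 17.5 = 21.5
d(X,R) = 15 + 24.5 = 39.5
d(X,S) = 2 + 9.5 = 11.5
d(X,T) = 13.5 + 16 = 29.5
d(X,U) = 1.5 + 15 = 16.5
d(X,V) = 5 + 1 = 6
V is nearest.

V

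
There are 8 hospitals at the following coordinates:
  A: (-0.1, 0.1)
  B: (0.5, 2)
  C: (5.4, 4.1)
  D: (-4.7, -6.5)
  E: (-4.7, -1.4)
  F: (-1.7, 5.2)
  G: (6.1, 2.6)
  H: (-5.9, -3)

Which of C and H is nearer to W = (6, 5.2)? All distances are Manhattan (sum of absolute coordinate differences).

C

d(W,C) = |6−5.4| + |5.2−4.1| = 0.6 + 1.1 = 1.7
d(W,H) = |6−(-5.9)| + |5.2−(-3)| = 11.9 + 8.2 = 20.1
1.7 < 20.1, so C is closer.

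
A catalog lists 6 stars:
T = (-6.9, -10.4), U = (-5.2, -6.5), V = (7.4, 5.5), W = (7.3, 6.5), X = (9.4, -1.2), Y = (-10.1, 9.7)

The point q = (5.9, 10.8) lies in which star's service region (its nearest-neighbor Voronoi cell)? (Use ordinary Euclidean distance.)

Since √ is increasing, it suffices to compare squared distances:
|qT|² = (5.9−(-6.9))² + (10.8−(-10.4))² = 163.84 + 449.44 = 613.28
|qU|² = (5.9−(-5.2))² + (10.8−(-6.5))² = 123.21 + 299.29 = 422.5
|qV|² = (5.9−7.4)² + (10.8−5.5)² = 2.25 + 28.09 = 30.34
|qW|² = (5.9−7.3)² + (10.8−6.5)² = 1.96 + 18.49 = 20.45
|qX|² = (5.9−9.4)² + (10.8−(-1.2))² = 12.25 + 144 = 156.25
|qY|² = (5.9−(-10.1))² + (10.8−9.7)² = 256 + 1.21 = 257.21
W is nearest.

W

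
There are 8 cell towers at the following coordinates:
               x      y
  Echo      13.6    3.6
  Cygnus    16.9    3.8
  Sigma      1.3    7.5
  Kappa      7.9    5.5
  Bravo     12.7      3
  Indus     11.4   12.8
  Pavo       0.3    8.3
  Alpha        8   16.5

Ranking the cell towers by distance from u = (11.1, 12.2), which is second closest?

Alpha

Compare squared distances (the ordering matches that of the actual distances):
d²(u, Echo) = (11.1−13.6)² + (12.2−3.6)² = 6.25 + 73.96 = 80.21
d²(u, Cygnus) = (11.1−16.9)² + (12.2−3.8)² = 33.64 + 70.56 = 104.2
d²(u, Sigma) = (11.1−1.3)² + (12.2−7.5)² = 96.04 + 22.09 = 118.13
d²(u, Kappa) = (11.1−7.9)² + (12.2−5.5)² = 10.24 + 44.89 = 55.13
d²(u, Bravo) = (11.1−12.7)² + (12.2−3)² = 2.56 + 84.64 = 87.2
d²(u, Indus) = (11.1−11.4)² + (12.2−12.8)² = 0.09 + 0.36 = 0.45
d²(u, Pavo) = (11.1−0.3)² + (12.2−8.3)² = 116.64 + 15.21 = 131.85
d²(u, Alpha) = (11.1−8)² + (12.2−16.5)² = 9.61 + 18.49 = 28.1
Sorted ascending: Indus, Alpha, Kappa, … — the second-nearest is Alpha.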